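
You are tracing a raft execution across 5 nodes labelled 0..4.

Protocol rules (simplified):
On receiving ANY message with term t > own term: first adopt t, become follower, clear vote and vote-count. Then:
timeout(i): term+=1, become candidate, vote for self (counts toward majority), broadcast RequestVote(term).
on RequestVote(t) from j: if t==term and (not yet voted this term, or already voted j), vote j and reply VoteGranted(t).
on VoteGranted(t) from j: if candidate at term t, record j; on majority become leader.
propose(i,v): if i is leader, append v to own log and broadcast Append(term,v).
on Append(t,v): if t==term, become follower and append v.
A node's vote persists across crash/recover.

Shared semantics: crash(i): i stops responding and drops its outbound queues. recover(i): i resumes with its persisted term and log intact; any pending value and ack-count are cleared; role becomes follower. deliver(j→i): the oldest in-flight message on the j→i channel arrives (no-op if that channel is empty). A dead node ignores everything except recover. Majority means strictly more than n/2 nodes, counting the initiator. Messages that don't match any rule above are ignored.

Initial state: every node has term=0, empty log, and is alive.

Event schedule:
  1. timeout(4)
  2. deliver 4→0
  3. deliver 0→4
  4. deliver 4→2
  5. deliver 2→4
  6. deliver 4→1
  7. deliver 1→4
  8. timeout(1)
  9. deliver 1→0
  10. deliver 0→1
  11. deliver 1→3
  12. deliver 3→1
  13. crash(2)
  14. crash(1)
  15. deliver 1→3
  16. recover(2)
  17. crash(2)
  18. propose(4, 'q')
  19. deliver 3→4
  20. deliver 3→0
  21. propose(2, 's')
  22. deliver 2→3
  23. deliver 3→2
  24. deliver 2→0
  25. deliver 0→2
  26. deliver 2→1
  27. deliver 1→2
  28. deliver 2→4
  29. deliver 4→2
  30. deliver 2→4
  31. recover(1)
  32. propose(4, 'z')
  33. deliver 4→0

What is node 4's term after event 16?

after 1 — timeout(4): n4:cand/t1/[-]
after 2 — deliver 4→0: n0:foll/t1/[-]
after 3 — deliver 0→4: ·
after 4 — deliver 4→2: n2:foll/t1/[-]
after 5 — deliver 2→4: n4:lead/t1/[-]
after 6 — deliver 4→1: n1:foll/t1/[-]
after 7 — deliver 1→4: ·
after 8 — timeout(1): n1:cand/t2/[-]
after 9 — deliver 1→0: n0:foll/t2/[-]
after 10 — deliver 0→1: ·
after 11 — deliver 1→3: n3:foll/t2/[-]
after 12 — deliver 3→1: n1:lead/t2/[-]
after 13 — crash(2): n2:✗foll/t1/[-]
after 14 — crash(1): n1:✗lead/t2/[-]
after 15 — deliver 1→3: ·
after 16 — recover(2): n2:foll/t1/[-]

1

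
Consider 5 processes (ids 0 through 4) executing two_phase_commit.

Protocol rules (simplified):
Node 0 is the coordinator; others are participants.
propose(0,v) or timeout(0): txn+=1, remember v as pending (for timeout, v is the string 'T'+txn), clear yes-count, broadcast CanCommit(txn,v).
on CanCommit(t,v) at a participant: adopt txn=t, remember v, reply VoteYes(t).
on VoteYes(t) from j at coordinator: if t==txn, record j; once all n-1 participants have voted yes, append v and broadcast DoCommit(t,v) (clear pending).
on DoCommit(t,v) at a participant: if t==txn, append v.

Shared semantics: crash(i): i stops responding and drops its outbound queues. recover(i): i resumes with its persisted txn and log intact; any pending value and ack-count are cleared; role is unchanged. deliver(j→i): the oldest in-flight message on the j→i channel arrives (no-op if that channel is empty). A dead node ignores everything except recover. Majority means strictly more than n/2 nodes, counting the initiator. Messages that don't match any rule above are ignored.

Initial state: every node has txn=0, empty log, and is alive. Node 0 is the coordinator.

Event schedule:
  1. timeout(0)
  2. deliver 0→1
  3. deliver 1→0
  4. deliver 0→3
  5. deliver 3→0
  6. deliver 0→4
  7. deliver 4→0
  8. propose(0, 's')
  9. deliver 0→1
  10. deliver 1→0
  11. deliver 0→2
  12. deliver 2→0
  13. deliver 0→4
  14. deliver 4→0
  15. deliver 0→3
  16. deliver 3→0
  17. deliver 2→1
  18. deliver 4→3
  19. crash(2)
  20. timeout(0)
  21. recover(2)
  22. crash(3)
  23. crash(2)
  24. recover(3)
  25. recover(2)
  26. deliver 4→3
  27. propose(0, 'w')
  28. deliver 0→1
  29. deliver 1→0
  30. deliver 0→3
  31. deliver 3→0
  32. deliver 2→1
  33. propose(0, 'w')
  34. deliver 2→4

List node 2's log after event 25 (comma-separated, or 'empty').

empty

after 1 — timeout(0): n0:coor/t1/[-]
after 2 — deliver 0→1: n1:part/t1/[-]
after 3 — deliver 1→0: ·
after 4 — deliver 0→3: n3:part/t1/[-]
after 5 — deliver 3→0: ·
after 6 — deliver 0→4: n4:part/t1/[-]
after 7 — deliver 4→0: ·
after 8 — propose(0,'s'): n0:coor/t2/[-]
after 9 — deliver 0→1: n1:part/t2/[-]
after 10 — deliver 1→0: ·
after 11 — deliver 0→2: n2:part/t1/[-]
after 12 — deliver 2→0: ·
after 13 — deliver 0→4: n4:part/t2/[-]
after 14 — deliver 4→0: ·
after 15 — deliver 0→3: n3:part/t2/[-]
after 16 — deliver 3→0: ·
after 17 — deliver 2→1: ·
after 18 — deliver 4→3: ·
after 19 — crash(2): n2:✗part/t1/[-]
after 20 — timeout(0): n0:coor/t3/[-]
after 21 — recover(2): n2:part/t1/[-]
after 22 — crash(3): n3:✗part/t2/[-]
after 23 — crash(2): n2:✗part/t1/[-]
after 24 — recover(3): n3:part/t2/[-]
after 25 — recover(2): n2:part/t1/[-]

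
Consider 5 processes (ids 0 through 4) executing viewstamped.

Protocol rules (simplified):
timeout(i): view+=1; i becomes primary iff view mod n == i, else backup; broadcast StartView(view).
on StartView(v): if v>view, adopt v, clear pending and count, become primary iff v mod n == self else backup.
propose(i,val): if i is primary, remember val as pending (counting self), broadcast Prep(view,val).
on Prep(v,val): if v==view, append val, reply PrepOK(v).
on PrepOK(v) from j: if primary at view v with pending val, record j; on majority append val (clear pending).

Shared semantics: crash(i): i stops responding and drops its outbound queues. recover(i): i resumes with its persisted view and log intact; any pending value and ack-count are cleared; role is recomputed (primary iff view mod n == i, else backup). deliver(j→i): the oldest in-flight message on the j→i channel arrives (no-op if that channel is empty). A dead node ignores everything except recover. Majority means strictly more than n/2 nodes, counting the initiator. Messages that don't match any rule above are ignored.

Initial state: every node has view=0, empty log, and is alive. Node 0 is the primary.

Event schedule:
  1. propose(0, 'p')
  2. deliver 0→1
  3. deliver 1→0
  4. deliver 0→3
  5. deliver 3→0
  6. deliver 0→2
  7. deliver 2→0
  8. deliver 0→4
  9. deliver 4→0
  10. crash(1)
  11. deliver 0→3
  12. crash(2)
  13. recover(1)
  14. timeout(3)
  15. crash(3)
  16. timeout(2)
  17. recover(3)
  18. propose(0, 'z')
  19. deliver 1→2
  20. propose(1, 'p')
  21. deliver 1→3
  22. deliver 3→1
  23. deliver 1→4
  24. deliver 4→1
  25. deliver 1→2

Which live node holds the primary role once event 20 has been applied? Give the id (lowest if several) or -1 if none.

0

[1] propose(0,'p') → ∅
[2] deliver 0→1 → N1(back v0 [p])
[3] deliver 1→0 → ∅
[4] deliver 0→3 → N3(back v0 [p])
[5] deliver 3→0 → N0(prim v0 [p])
[6] deliver 0→2 → N2(back v0 [p])
[7] deliver 2→0 → ∅
[8] deliver 0→4 → N4(back v0 [p])
[9] deliver 4→0 → ∅
[10] crash(1) → N1(✗back v0 [p])
[11] deliver 0→3 → ∅
[12] crash(2) → N2(✗back v0 [p])
[13] recover(1) → N1(back v0 [p])
[14] timeout(3) → N3(back v1 [p])
[15] crash(3) → N3(✗back v1 [p])
[16] timeout(2) → ∅
[17] recover(3) → N3(back v1 [p])
[18] propose(0,'z') → ∅
[19] deliver 1→2 → ∅
[20] propose(1,'p') → ∅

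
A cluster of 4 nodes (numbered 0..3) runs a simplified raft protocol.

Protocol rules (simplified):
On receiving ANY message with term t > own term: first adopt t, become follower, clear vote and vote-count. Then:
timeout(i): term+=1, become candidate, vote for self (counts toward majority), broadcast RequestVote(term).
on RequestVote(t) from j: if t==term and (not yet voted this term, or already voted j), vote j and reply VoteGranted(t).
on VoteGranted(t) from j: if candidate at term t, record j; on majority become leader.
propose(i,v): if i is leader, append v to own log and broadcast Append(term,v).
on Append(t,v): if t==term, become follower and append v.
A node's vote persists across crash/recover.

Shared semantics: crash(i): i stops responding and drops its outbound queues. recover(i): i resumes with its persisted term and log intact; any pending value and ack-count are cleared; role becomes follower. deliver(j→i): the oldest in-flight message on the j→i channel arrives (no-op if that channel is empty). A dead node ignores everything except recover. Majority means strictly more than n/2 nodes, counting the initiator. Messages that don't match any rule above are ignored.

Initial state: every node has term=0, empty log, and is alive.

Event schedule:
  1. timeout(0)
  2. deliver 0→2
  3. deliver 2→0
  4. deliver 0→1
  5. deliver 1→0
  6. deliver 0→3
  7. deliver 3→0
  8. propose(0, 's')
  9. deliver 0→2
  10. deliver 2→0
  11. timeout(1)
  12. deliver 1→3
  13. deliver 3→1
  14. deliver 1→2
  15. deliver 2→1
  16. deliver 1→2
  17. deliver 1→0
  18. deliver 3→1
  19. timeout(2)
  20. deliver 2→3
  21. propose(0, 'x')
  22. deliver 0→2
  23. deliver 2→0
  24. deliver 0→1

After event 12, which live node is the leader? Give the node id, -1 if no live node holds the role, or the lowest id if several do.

0

e1 timeout(0): 0[cand,t=1,-]
e2 deliver 0→2: 2[foll,t=1,-]
e3 deliver 2→0: ·
e4 deliver 0→1: 1[foll,t=1,-]
e5 deliver 1→0: 0[lead,t=1,-]
e6 deliver 0→3: 3[foll,t=1,-]
e7 deliver 3→0: ·
e8 propose(0,'s'): 0[lead,t=1,s]
e9 deliver 0→2: 2[foll,t=1,s]
e10 deliver 2→0: ·
e11 timeout(1): 1[cand,t=2,-]
e12 deliver 1→3: 3[foll,t=2,-]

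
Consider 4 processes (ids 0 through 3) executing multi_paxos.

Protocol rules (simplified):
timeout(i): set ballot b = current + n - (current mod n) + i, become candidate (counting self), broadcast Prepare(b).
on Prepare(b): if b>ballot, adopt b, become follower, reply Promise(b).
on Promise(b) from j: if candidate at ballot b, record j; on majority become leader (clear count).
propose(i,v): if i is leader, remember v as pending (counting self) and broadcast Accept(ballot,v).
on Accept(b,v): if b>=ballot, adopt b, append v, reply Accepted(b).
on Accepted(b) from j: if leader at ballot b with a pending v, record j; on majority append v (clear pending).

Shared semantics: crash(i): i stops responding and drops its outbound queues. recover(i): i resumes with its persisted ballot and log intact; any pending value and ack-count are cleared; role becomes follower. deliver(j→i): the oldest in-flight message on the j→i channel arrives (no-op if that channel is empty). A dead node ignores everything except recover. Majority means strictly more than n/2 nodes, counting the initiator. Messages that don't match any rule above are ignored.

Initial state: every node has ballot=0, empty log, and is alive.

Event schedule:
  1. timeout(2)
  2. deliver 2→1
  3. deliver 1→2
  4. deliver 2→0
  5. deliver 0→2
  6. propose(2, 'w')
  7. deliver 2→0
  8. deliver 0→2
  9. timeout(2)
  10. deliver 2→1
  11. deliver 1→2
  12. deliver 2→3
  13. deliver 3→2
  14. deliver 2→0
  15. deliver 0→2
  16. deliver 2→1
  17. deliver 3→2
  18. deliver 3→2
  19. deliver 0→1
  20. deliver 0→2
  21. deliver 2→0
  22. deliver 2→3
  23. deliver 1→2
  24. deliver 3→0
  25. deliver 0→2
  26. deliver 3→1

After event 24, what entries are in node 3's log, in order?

e1 timeout(2): 2[cand,b=6,-]
e2 deliver 2→1: 1[foll,b=6,-]
e3 deliver 1→2: ·
e4 deliver 2→0: 0[foll,b=6,-]
e5 deliver 0→2: 2[lead,b=6,-]
e6 propose(2,'w'): ·
e7 deliver 2→0: 0[foll,b=6,w]
e8 deliver 0→2: ·
e9 timeout(2): 2[cand,b=10,-]
e10 deliver 2→1: 1[foll,b=6,w]
e11 deliver 1→2: ·
e12 deliver 2→3: 3[foll,b=6,-]
e13 deliver 3→2: ·
e14 deliver 2→0: 0[foll,b=10,w]
e15 deliver 0→2: ·
e16 deliver 2→1: 1[foll,b=10,w]
e17 deliver 3→2: ·
e18 deliver 3→2: ·
e19 deliver 0→1: ·
e20 deliver 0→2: ·
e21 deliver 2→0: ·
e22 deliver 2→3: 3[foll,b=6,w]
e23 deliver 1→2: 2[lead,b=10,-]
e24 deliver 3→0: ·

w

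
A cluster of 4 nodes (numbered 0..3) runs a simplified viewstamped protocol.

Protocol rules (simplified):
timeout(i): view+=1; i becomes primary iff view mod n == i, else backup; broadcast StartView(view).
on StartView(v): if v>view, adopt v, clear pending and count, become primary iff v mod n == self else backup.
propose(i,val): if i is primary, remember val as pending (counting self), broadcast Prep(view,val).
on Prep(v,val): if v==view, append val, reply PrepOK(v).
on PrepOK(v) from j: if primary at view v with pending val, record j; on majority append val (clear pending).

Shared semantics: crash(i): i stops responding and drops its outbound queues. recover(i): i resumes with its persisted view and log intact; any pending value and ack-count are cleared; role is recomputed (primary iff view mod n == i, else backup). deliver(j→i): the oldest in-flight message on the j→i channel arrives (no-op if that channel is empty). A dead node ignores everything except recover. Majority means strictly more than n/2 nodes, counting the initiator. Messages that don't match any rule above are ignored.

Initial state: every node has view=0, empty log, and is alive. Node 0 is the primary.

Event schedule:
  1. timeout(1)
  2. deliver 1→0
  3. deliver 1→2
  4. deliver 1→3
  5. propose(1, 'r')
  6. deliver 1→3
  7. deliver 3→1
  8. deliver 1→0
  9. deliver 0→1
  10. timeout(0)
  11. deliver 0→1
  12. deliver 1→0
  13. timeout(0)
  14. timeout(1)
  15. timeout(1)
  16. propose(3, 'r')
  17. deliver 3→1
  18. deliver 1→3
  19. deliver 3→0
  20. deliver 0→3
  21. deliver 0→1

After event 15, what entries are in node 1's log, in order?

r

[1] timeout(1) → N1(prim v1 [-])
[2] deliver 1→0 → N0(back v1 [-])
[3] deliver 1→2 → N2(back v1 [-])
[4] deliver 1→3 → N3(back v1 [-])
[5] propose(1,'r') → ∅
[6] deliver 1→3 → N3(back v1 [r])
[7] deliver 3→1 → ∅
[8] deliver 1→0 → N0(back v1 [r])
[9] deliver 0→1 → N1(prim v1 [r])
[10] timeout(0) → N0(back v2 [r])
[11] deliver 0→1 → N1(back v2 [r])
[12] deliver 1→0 → ∅
[13] timeout(0) → N0(back v3 [r])
[14] timeout(1) → N1(back v3 [r])
[15] timeout(1) → N1(back v4 [r])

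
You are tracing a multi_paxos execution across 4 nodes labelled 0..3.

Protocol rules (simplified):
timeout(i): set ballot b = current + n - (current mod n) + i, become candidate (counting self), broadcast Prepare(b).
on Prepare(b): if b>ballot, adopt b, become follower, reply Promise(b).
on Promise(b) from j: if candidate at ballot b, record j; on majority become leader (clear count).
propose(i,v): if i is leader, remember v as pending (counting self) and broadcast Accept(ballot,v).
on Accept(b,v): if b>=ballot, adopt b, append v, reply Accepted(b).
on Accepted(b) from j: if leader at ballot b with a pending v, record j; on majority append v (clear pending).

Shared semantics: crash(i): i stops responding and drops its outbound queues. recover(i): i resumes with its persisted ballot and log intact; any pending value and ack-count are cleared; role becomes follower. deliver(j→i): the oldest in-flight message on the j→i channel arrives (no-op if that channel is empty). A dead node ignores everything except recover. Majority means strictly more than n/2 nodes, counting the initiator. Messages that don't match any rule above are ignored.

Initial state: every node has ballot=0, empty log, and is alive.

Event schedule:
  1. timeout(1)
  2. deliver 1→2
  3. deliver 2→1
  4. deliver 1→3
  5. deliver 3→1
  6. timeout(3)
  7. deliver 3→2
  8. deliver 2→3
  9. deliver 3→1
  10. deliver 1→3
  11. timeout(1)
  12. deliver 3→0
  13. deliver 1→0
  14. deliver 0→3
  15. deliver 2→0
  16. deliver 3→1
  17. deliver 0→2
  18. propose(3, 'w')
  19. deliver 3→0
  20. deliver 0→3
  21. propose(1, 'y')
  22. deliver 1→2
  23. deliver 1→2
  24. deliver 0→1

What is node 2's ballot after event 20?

[1] timeout(1) → N1(cand b5 [-])
[2] deliver 1→2 → N2(foll b5 [-])
[3] deliver 2→1 → ∅
[4] deliver 1→3 → N3(foll b5 [-])
[5] deliver 3→1 → N1(lead b5 [-])
[6] timeout(3) → N3(cand b11 [-])
[7] deliver 3→2 → N2(foll b11 [-])
[8] deliver 2→3 → ∅
[9] deliver 3→1 → N1(foll b11 [-])
[10] deliver 1→3 → N3(lead b11 [-])
[11] timeout(1) → N1(cand b13 [-])
[12] deliver 3→0 → N0(foll b11 [-])
[13] deliver 1→0 → ∅
[14] deliver 0→3 → ∅
[15] deliver 2→0 → ∅
[16] deliver 3→1 → ∅
[17] deliver 0→2 → ∅
[18] propose(3,'w') → ∅
[19] deliver 3→0 → N0(foll b11 [w])
[20] deliver 0→3 → ∅

11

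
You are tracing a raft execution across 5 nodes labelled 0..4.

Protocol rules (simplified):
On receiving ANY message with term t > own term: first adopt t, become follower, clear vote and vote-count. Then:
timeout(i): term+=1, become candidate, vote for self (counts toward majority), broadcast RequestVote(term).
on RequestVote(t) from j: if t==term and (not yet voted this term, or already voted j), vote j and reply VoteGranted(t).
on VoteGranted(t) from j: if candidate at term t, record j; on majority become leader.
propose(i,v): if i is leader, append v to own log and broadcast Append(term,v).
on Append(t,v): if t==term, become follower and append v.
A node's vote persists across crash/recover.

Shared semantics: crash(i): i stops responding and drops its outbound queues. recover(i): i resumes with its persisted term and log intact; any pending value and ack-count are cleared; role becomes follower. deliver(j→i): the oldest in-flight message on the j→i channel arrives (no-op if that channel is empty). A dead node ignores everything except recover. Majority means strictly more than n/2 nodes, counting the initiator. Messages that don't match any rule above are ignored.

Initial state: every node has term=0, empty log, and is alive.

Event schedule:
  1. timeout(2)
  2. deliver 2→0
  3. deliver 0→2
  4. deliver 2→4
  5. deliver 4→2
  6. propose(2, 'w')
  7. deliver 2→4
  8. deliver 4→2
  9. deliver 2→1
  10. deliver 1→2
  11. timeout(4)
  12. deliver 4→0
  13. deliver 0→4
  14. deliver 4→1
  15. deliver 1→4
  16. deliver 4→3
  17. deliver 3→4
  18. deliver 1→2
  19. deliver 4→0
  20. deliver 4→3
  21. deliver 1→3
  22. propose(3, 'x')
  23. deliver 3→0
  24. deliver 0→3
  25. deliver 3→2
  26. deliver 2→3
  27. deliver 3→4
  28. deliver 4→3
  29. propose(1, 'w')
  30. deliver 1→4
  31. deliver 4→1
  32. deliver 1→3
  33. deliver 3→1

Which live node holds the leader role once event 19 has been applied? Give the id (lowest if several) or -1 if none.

2

step 1 timeout(2): 2={cand,t=1,log=-}
step 2 deliver 2→0: 0={foll,t=1,log=-}
step 3 deliver 0→2: —
step 4 deliver 2→4: 4={foll,t=1,log=-}
step 5 deliver 4→2: 2={lead,t=1,log=-}
step 6 propose(2,'w'): 2={lead,t=1,log=w}
step 7 deliver 2→4: 4={foll,t=1,log=w}
step 8 deliver 4→2: —
step 9 deliver 2→1: 1={foll,t=1,log=-}
step 10 deliver 1→2: —
step 11 timeout(4): 4={cand,t=2,log=w}
step 12 deliver 4→0: 0={foll,t=2,log=-}
step 13 deliver 0→4: —
step 14 deliver 4→1: 1={foll,t=2,log=-}
step 15 deliver 1→4: 4={lead,t=2,log=w}
step 16 deliver 4→3: 3={foll,t=2,log=-}
step 17 deliver 3→4: —
step 18 deliver 1→2: —
step 19 deliver 4→0: —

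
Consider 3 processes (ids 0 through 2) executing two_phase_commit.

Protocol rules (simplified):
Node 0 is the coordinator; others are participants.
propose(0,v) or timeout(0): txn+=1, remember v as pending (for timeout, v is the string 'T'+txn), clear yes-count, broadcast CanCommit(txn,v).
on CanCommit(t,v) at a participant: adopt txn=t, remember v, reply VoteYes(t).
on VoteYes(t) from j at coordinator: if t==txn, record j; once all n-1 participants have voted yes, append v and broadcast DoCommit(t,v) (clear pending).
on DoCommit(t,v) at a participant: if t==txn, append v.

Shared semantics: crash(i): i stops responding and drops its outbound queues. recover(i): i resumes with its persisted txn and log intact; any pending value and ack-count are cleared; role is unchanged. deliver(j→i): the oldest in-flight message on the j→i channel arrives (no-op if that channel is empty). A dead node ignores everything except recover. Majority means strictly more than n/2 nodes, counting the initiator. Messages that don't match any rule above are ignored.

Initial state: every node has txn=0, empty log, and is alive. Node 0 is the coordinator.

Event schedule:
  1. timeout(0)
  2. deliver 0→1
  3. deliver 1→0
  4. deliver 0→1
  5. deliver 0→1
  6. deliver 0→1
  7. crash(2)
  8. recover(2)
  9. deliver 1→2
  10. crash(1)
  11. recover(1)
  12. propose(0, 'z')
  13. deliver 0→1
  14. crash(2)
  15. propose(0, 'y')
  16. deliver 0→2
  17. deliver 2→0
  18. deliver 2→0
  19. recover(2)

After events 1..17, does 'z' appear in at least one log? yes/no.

step 1 timeout(0): 0={coor,t=1,log=-}
step 2 deliver 0→1: 1={part,t=1,log=-}
step 3 deliver 1→0: —
step 4 deliver 0→1: —
step 5 deliver 0→1: —
step 6 deliver 0→1: —
step 7 crash(2): 2={✗part,t=0,log=-}
step 8 recover(2): 2={part,t=0,log=-}
step 9 deliver 1→2: —
step 10 crash(1): 1={✗part,t=1,log=-}
step 11 recover(1): 1={part,t=1,log=-}
step 12 propose(0,'z'): 0={coor,t=2,log=-}
step 13 deliver 0→1: 1={part,t=2,log=-}
step 14 crash(2): 2={✗part,t=0,log=-}
step 15 propose(0,'y'): 0={coor,t=3,log=-}
step 16 deliver 0→2: —
step 17 deliver 2→0: —

no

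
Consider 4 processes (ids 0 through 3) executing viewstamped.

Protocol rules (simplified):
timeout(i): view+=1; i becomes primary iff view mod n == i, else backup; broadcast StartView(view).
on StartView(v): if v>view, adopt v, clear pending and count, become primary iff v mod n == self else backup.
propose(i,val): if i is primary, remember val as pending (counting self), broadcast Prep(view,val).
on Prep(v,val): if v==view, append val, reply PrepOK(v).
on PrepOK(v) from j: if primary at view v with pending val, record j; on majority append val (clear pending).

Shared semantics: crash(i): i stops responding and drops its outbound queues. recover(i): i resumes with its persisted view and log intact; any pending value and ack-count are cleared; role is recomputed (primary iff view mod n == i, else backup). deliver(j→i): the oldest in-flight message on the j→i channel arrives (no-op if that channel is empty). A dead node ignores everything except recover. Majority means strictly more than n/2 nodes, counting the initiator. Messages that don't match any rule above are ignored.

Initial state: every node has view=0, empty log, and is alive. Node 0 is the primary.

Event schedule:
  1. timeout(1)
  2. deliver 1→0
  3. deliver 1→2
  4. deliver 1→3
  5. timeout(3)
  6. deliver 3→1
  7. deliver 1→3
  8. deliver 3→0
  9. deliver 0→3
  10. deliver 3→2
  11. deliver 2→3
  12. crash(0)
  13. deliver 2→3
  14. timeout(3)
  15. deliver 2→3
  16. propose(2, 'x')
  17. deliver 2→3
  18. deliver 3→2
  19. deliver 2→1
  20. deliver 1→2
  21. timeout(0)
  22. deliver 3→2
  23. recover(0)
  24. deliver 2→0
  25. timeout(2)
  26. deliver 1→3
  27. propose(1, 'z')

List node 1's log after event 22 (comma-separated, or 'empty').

x

[1] timeout(1) → N1(prim v1 [-])
[2] deliver 1→0 → N0(back v1 [-])
[3] deliver 1→2 → N2(back v1 [-])
[4] deliver 1→3 → N3(back v1 [-])
[5] timeout(3) → N3(back v2 [-])
[6] deliver 3→1 → N1(back v2 [-])
[7] deliver 1→3 → ∅
[8] deliver 3→0 → N0(back v2 [-])
[9] deliver 0→3 → ∅
[10] deliver 3→2 → N2(prim v2 [-])
[11] deliver 2→3 → ∅
[12] crash(0) → N0(✗back v2 [-])
[13] deliver 2→3 → ∅
[14] timeout(3) → N3(prim v3 [-])
[15] deliver 2→3 → ∅
[16] propose(2,'x') → ∅
[17] deliver 2→3 → ∅
[18] deliver 3→2 → N2(back v3 [-])
[19] deliver 2→1 → N1(back v2 [x])
[20] deliver 1→2 → ∅
[21] timeout(0) → ∅
[22] deliver 3→2 → ∅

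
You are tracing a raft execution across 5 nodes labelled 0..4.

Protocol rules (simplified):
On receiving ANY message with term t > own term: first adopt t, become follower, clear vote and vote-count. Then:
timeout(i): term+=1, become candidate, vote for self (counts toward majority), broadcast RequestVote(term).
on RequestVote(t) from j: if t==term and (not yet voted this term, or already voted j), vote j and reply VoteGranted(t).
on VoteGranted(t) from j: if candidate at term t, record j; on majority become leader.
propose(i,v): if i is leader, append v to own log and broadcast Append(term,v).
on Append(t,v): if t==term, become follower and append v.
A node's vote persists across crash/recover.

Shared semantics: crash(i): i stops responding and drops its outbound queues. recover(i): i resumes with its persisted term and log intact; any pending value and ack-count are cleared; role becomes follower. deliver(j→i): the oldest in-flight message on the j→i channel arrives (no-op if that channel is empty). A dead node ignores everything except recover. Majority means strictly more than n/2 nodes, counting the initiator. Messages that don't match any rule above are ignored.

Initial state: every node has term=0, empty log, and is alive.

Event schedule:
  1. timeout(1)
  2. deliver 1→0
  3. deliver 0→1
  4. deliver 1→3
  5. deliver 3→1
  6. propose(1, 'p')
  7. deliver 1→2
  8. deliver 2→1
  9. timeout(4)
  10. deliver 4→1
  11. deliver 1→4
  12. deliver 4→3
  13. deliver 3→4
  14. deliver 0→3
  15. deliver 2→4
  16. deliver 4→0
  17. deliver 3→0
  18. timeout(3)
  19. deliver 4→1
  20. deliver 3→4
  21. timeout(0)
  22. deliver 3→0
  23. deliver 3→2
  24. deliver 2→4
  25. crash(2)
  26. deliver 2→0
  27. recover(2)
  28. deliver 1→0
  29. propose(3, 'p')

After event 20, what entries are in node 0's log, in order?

empty

step 1 timeout(1): 1={cand,t=1,log=-}
step 2 deliver 1→0: 0={foll,t=1,log=-}
step 3 deliver 0→1: —
step 4 deliver 1→3: 3={foll,t=1,log=-}
step 5 deliver 3→1: 1={lead,t=1,log=-}
step 6 propose(1,'p'): 1={lead,t=1,log=p}
step 7 deliver 1→2: 2={foll,t=1,log=-}
step 8 deliver 2→1: —
step 9 timeout(4): 4={cand,t=1,log=-}
step 10 deliver 4→1: —
step 11 deliver 1→4: —
step 12 deliver 4→3: —
step 13 deliver 3→4: —
step 14 deliver 0→3: —
step 15 deliver 2→4: —
step 16 deliver 4→0: —
step 17 deliver 3→0: —
step 18 timeout(3): 3={cand,t=2,log=-}
step 19 deliver 4→1: —
step 20 deliver 3→4: 4={foll,t=2,log=-}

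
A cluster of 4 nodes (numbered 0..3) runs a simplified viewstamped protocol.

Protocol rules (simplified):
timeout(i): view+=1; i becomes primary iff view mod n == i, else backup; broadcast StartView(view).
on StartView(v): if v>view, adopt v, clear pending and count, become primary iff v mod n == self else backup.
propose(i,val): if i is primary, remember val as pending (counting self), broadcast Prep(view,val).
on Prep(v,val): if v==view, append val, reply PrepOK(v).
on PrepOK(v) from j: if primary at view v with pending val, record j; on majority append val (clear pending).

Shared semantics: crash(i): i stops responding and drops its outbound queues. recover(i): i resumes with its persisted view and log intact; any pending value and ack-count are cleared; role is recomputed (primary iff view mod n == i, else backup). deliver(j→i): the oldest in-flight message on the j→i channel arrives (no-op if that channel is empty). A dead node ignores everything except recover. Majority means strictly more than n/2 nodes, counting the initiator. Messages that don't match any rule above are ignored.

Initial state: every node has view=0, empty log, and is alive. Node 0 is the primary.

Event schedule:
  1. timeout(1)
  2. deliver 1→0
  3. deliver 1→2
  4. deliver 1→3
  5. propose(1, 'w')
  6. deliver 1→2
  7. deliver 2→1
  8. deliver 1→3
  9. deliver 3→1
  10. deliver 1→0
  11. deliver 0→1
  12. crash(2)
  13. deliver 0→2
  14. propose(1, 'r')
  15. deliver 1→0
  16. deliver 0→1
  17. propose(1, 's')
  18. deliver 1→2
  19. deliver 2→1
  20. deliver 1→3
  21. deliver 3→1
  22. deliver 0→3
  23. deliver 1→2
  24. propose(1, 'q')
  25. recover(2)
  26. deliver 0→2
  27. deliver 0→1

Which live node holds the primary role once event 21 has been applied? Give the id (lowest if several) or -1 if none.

e1 timeout(1): 1[prim,v=1,-]
e2 deliver 1→0: 0[back,v=1,-]
e3 deliver 1→2: 2[back,v=1,-]
e4 deliver 1→3: 3[back,v=1,-]
e5 propose(1,'w'): ·
e6 deliver 1→2: 2[back,v=1,w]
e7 deliver 2→1: ·
e8 deliver 1→3: 3[back,v=1,w]
e9 deliver 3→1: 1[prim,v=1,w]
e10 deliver 1→0: 0[back,v=1,w]
e11 deliver 0→1: ·
e12 crash(2): 2[✗back,v=1,w]
e13 deliver 0→2: ·
e14 propose(1,'r'): ·
e15 deliver 1→0: 0[back,v=1,w,r]
e16 deliver 0→1: ·
e17 propose(1,'s'): ·
e18 deliver 1→2: ·
e19 deliver 2→1: ·
e20 deliver 1→3: 3[back,v=1,w,r]
e21 deliver 3→1: ·

1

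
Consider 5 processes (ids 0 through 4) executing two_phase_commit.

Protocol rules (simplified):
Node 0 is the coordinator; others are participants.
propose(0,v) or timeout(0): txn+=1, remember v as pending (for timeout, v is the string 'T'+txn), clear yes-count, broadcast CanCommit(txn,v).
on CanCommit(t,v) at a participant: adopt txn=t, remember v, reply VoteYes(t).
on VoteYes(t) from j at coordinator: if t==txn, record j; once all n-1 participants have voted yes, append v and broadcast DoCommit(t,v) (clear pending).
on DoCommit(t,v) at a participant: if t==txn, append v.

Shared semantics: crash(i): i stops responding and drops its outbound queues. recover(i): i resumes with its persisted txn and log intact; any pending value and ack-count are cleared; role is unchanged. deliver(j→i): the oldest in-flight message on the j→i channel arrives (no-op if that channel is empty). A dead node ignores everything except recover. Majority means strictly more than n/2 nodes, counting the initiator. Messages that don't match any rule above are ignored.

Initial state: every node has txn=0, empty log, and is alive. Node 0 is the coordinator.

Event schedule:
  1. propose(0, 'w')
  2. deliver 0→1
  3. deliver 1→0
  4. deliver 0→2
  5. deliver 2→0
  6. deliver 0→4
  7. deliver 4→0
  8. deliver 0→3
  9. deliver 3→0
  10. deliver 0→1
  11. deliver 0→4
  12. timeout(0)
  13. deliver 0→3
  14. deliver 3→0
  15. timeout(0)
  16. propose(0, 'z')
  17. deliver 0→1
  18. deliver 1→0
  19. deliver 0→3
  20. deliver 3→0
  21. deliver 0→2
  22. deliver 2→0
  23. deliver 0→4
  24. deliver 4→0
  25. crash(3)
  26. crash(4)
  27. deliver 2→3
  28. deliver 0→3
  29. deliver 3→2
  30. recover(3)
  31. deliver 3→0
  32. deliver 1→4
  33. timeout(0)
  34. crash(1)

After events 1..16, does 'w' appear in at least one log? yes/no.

yes

e1 propose(0,'w'): 0[coor,t=1,-]
e2 deliver 0→1: 1[part,t=1,-]
e3 deliver 1→0: ·
e4 deliver 0→2: 2[part,t=1,-]
e5 deliver 2→0: ·
e6 deliver 0→4: 4[part,t=1,-]
e7 deliver 4→0: ·
e8 deliver 0→3: 3[part,t=1,-]
e9 deliver 3→0: 0[coor,t=1,w]
e10 deliver 0→1: 1[part,t=1,w]
e11 deliver 0→4: 4[part,t=1,w]
e12 timeout(0): 0[coor,t=2,w]
e13 deliver 0→3: 3[part,t=1,w]
e14 deliver 3→0: ·
e15 timeout(0): 0[coor,t=3,w]
e16 propose(0,'z'): 0[coor,t=4,w]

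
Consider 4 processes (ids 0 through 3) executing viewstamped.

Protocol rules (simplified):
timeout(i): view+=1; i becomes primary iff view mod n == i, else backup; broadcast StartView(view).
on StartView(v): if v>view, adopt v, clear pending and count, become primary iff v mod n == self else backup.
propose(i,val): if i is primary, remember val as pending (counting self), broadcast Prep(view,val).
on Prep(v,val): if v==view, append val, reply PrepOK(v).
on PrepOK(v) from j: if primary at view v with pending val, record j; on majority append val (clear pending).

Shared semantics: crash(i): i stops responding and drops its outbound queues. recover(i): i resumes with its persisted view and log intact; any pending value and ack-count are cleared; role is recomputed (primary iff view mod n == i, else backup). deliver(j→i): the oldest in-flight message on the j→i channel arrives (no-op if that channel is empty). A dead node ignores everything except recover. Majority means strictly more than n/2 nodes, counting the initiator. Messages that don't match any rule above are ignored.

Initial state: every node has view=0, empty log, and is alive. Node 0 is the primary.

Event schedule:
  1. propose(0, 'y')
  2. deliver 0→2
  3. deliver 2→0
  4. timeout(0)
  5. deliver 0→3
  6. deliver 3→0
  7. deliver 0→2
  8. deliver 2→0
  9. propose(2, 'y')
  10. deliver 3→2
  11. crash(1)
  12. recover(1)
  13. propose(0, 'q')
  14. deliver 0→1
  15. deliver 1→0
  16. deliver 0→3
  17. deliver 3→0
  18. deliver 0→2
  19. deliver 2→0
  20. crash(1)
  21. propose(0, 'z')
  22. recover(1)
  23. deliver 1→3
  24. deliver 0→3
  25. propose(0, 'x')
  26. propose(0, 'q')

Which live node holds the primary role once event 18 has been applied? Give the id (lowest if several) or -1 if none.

[1] propose(0,'y') → ∅
[2] deliver 0→2 → N2(back v0 [y])
[3] deliver 2→0 → ∅
[4] timeout(0) → N0(back v1 [-])
[5] deliver 0→3 → N3(back v0 [y])
[6] deliver 3→0 → ∅
[7] deliver 0→2 → N2(back v1 [y])
[8] deliver 2→0 → ∅
[9] propose(2,'y') → ∅
[10] deliver 3→2 → ∅
[11] crash(1) → N1(✗back v0 [-])
[12] recover(1) → N1(back v0 [-])
[13] propose(0,'q') → ∅
[14] deliver 0→1 → N1(back v0 [y])
[15] deliver 1→0 → ∅
[16] deliver 0→3 → N3(back v1 [y])
[17] deliver 3→0 → ∅
[18] deliver 0→2 → ∅

-1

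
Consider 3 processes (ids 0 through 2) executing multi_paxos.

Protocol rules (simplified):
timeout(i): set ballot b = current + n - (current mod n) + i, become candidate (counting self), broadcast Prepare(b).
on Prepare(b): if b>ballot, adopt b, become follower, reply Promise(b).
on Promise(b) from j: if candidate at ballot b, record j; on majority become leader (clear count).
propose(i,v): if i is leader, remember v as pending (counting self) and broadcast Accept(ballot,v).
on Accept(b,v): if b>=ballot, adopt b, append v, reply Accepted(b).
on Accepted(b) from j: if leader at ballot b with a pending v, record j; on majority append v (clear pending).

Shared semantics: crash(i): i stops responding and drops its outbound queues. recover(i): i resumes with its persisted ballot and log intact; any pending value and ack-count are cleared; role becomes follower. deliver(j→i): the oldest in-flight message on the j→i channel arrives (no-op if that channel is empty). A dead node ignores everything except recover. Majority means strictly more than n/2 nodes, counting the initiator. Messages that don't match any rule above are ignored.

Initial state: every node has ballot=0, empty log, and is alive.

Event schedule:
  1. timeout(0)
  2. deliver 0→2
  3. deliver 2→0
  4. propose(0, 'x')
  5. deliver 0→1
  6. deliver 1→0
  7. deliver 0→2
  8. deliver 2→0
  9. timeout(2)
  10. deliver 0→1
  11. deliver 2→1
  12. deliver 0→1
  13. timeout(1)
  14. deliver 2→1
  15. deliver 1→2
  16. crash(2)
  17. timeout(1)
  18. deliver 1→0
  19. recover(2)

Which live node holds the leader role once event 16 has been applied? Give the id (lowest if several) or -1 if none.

step 1 timeout(0): 0={cand,b=3,log=-}
step 2 deliver 0→2: 2={foll,b=3,log=-}
step 3 deliver 2→0: 0={lead,b=3,log=-}
step 4 propose(0,'x'): —
step 5 deliver 0→1: 1={foll,b=3,log=-}
step 6 deliver 1→0: —
step 7 deliver 0→2: 2={foll,b=3,log=x}
step 8 deliver 2→0: 0={lead,b=3,log=x}
step 9 timeout(2): 2={cand,b=8,log=x}
step 10 deliver 0→1: 1={foll,b=3,log=x}
step 11 deliver 2→1: 1={foll,b=8,log=x}
step 12 deliver 0→1: —
step 13 timeout(1): 1={cand,b=10,log=x}
step 14 deliver 2→1: —
step 15 deliver 1→2: 2={lead,b=8,log=x}
step 16 crash(2): 2={✗lead,b=8,log=x}

0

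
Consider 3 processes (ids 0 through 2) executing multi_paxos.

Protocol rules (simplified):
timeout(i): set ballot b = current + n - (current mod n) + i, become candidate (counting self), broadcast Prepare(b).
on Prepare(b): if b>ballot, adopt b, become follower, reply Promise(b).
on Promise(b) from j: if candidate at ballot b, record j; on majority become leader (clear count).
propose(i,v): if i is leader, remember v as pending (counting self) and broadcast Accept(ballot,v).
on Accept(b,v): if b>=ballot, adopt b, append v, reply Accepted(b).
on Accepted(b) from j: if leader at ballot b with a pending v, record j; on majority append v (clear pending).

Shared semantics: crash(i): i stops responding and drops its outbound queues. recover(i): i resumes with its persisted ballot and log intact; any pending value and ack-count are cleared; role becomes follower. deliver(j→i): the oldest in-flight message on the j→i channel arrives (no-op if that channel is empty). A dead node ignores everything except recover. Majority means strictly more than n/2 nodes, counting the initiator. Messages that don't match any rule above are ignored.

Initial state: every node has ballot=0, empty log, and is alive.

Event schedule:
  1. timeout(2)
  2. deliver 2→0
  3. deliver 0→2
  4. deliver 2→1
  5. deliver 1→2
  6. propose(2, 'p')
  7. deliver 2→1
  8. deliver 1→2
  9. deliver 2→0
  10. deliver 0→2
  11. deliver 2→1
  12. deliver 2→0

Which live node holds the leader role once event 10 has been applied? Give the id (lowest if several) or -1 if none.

2

after 1 — timeout(2): n2:cand/b5/[-]
after 2 — deliver 2→0: n0:foll/b5/[-]
after 3 — deliver 0→2: n2:lead/b5/[-]
after 4 — deliver 2→1: n1:foll/b5/[-]
after 5 — deliver 1→2: ·
after 6 — propose(2,'p'): ·
after 7 — deliver 2→1: n1:foll/b5/[p]
after 8 — deliver 1→2: n2:lead/b5/[p]
after 9 — deliver 2→0: n0:foll/b5/[p]
after 10 — deliver 0→2: ·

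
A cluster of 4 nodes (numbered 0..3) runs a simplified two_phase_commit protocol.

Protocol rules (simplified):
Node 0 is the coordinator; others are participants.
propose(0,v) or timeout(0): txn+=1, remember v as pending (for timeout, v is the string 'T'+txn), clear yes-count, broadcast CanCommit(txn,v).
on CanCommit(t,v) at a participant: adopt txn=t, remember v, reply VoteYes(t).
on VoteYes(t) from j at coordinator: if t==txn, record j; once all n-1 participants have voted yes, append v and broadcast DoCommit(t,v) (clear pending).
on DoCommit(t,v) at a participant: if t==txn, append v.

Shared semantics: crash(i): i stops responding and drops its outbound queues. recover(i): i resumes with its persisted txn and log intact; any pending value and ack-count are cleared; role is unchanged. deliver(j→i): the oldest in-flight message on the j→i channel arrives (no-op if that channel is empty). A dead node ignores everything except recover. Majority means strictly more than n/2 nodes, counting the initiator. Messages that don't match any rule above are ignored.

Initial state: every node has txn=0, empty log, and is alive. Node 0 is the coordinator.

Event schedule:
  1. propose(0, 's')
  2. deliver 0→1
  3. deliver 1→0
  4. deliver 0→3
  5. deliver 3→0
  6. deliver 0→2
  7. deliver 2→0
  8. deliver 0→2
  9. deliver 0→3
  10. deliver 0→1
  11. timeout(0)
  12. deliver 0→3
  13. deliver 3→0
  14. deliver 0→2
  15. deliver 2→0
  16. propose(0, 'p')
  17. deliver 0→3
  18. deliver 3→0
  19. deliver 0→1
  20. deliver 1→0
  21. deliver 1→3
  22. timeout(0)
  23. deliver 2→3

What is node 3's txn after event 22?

after 1 — propose(0,'s'): n0:coor/t1/[-]
after 2 — deliver 0→1: n1:part/t1/[-]
after 3 — deliver 1→0: ·
after 4 — deliver 0→3: n3:part/t1/[-]
after 5 — deliver 3→0: ·
after 6 — deliver 0→2: n2:part/t1/[-]
after 7 — deliver 2→0: n0:coor/t1/[s]
after 8 — deliver 0→2: n2:part/t1/[s]
after 9 — deliver 0→3: n3:part/t1/[s]
after 10 — deliver 0→1: n1:part/t1/[s]
after 11 — timeout(0): n0:coor/t2/[s]
after 12 — deliver 0→3: n3:part/t2/[s]
after 13 — deliver 3→0: ·
after 14 — deliver 0→2: n2:part/t2/[s]
after 15 — deliver 2→0: ·
after 16 — propose(0,'p'): n0:coor/t3/[s]
after 17 — deliver 0→3: n3:part/t3/[s]
after 18 — deliver 3→0: ·
after 19 — deliver 0→1: n1:part/t2/[s]
after 20 — deliver 1→0: ·
after 21 — deliver 1→3: ·
after 22 — timeout(0): n0:coor/t4/[s]

3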